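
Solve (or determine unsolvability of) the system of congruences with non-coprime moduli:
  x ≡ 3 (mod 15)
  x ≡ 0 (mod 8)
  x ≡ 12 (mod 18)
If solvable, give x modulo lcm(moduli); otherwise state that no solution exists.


Moduli 15, 8, 18 are not pairwise coprime, so CRT works modulo lcm(m_i) when all pairwise compatibility conditions hold.
Pairwise compatibility: gcd(m_i, m_j) must divide a_i - a_j for every pair.
Merge one congruence at a time:
  Start: x ≡ 3 (mod 15).
  Combine with x ≡ 0 (mod 8): gcd(15, 8) = 1; 0 - 3 = -3, which IS divisible by 1, so compatible.
    Write x = 3 + 15·t and substitute into x ≡ 0 (mod 8): 15·t ≡ 0 − 3 = -3 (mod 8).
    Reduce coefficients mod 8: 7·t ≡ 5 (mod 8).
    The inverse of 7 mod 8 is 7 (since 7·7 = 49 = 6·8 + 1), so t ≡ 7·5 = 35 ≡ 3 (mod 8).
    Then x = 3 + 15·3 = 48, valid modulo lcm(15, 8) = 120: x ≡ 48 (mod 120).
  Combine with x ≡ 12 (mod 18): gcd(120, 18) = 6; 12 - 48 = -36, which IS divisible by 6, so compatible.
    Write x = 48 + 120·t and substitute into x ≡ 12 (mod 18): 120·t ≡ 12 − 48 = -36 (mod 18).
    Divide the congruence (and modulus) by g = 6: 20·t ≡ -6 (mod 3).
    Reduce coefficients mod 3: 2·t ≡ 0 (mod 3).
    The inverse of 2 mod 3 is 2 (since 2·2 = 4 = 1·3 + 1), so t ≡ 2·0 = 0 ≡ 0 (mod 3).
    Then x = 48 + 120·0 = 48, valid modulo lcm(120, 18) = 360: x ≡ 48 (mod 360).
Verify: 48 mod 15 = 3, 48 mod 8 = 0, 48 mod 18 = 12.

x ≡ 48 (mod 360).


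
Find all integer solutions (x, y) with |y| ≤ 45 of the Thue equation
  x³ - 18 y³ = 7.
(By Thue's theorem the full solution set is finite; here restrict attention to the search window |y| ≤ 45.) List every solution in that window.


The equation is x³ - 18y³ = 7. For fixed y, x³ = 18·y³ + 7, so a solution requires the RHS to be a perfect cube.
Strategy: iterate y from -45 to 45, compute RHS = 18·y³ + 7, and check whether it is a (positive or negative) perfect cube.
Check small values of y:
  y = 0: RHS = 7 is not a perfect cube.
  y = 1: RHS = 25 is not a perfect cube.
  y = -1: RHS = -11 is not a perfect cube.
  y = 2: RHS = 151 is not a perfect cube.
  y = -2: RHS = -137 is not a perfect cube.
  y = 3: RHS = 493 is not a perfect cube.
  y = -3: RHS = -479 is not a perfect cube.
Continuing the search up to |y| = 45 finds no solutions either.
No (x, y) in the scanned range satisfies the equation.

No integer solutions with |y| ≤ 45.


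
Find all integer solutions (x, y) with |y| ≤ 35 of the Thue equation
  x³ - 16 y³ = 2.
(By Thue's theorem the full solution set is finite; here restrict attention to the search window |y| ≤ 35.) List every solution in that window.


The equation is x³ - 16y³ = 2. For fixed y, x³ = 16·y³ + 2, so a solution requires the RHS to be a perfect cube.
Strategy: iterate y from -35 to 35, compute RHS = 16·y³ + 2, and check whether it is a (positive or negative) perfect cube.
Check small values of y:
  y = 0: RHS = 2 is not a perfect cube.
  y = 1: RHS = 18 is not a perfect cube.
  y = -1: RHS = -14 is not a perfect cube.
  y = 2: RHS = 130 is not a perfect cube.
  y = -2: RHS = -126 is not a perfect cube.
  y = 3: RHS = 434 is not a perfect cube.
  y = -3: RHS = -430 is not a perfect cube.
Continuing the search up to |y| = 35 finds no solutions either.
No (x, y) in the scanned range satisfies the equation.

No integer solutions with |y| ≤ 35.


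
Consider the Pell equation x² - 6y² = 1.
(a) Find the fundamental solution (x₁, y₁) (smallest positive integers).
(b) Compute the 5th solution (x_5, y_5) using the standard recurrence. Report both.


Step 1: Find the fundamental solution (x₁, y₁) of x² - 6y² = 1.
  Expand √6 as a continued fraction. a₀ = ⌊√6⌋ = 2; iterate m_{k+1} = d_k·a_k − m_k, d_{k+1} = (6 − m_{k+1}²)/d_k, a_{k+1} = ⌊(a₀ + m_{k+1})/d_{k+1}⌋ (starting m₀ = 0, d₀ = 1), with convergents p_k = a_k·p_{k-1} + p_{k-2}, q_k = a_k·q_{k-1} + q_{k-2} (p₋₁ = 1, q₋₁ = 0):
  k = 0: a₀ = 2; p₀/q₀ = 2/1; p₀² − 6·q₀² = 4 − 6 = -2.
  k = 1: m = 2, d = 2, a = ⌊(2 + 2)/2⌋ = 2; p/q = (2·2 + 1)/(2·1 + 0) = 5/2; p² − 6·q² = 25 − 24 = 1.
  The first convergent with p² − 6·q² = 1 gives the fundamental solution (x₁, y₁) = (5, 2).
Step 2: Apply the recurrence (x_{n+1}, y_{n+1}) = (x₁x_n + 6y₁y_n, x₁y_n + y₁x_n) repeatedly.
  From (x_1, y_1) = (5, 2): x_2 = 5·5 + 6·2·2 = 49; y_2 = 5·2 + 2·5 = 20.
  From (x_2, y_2) = (49, 20): x_3 = 5·49 + 6·2·20 = 485; y_3 = 5·20 + 2·49 = 198.
  From (x_3, y_3) = (485, 198): x_4 = 5·485 + 6·2·198 = 4801; y_4 = 5·198 + 2·485 = 1960.
  From (x_4, y_4) = (4801, 1960): x_5 = 5·4801 + 6·2·1960 = 47525; y_5 = 5·1960 + 2·4801 = 19402.
Step 3: Verify x_5² - 6·y_5² = 2258625625 - 2258625624 = 1 (should be 1). ✓

(x_1, y_1) = (5, 2); (x_5, y_5) = (47525, 19402).


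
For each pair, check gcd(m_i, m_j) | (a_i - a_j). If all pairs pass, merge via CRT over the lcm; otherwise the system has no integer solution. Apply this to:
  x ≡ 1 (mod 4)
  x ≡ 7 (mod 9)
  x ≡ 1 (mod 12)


Moduli 4, 9, 12 are not pairwise coprime, so CRT works modulo lcm(m_i) when all pairwise compatibility conditions hold.
Pairwise compatibility: gcd(m_i, m_j) must divide a_i - a_j for every pair.
Merge one congruence at a time:
  Start: x ≡ 1 (mod 4).
  Combine with x ≡ 7 (mod 9): gcd(4, 9) = 1; 7 - 1 = 6, which IS divisible by 1, so compatible.
    Write x = 1 + 4·t and substitute into x ≡ 7 (mod 9): 4·t ≡ 7 − 1 = 6 (mod 9).
    The inverse of 4 mod 9 is 7 (since 4·7 = 28 = 3·9 + 1), so t ≡ 7·6 = 42 ≡ 6 (mod 9).
    Then x = 1 + 4·6 = 25, valid modulo lcm(4, 9) = 36: x ≡ 25 (mod 36).
  Combine with x ≡ 1 (mod 12): gcd(36, 12) = 12; 1 - 25 = -24, which IS divisible by 12, so compatible.
    Write x = 25 + 36·t and substitute into x ≡ 1 (mod 12): 36·t ≡ 1 − 25 = -24 (mod 12).
    Divide the congruence (and modulus) by g = 12: 3·t ≡ -2 (mod 1).
    Modulo 1 every t works; take t = 0.
    Then x = 25 + 36·0 = 25, valid modulo lcm(36, 12) = 36: x ≡ 25 (mod 36).
Verify: 25 mod 4 = 1, 25 mod 9 = 7, 25 mod 12 = 1.

x ≡ 25 (mod 36).


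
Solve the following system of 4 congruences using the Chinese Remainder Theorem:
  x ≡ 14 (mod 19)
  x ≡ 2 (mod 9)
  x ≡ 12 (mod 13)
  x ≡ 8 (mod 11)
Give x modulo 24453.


Product of moduli M = 19 · 9 · 13 · 11 = 24453.
Merge one congruence at a time:
  Start: x ≡ 14 (mod 19).
  Combine with x ≡ 2 (mod 9); new modulus lcm = 171.
    Write x = 14 + 19·t and substitute into x ≡ 2 (mod 9): 19·t ≡ 2 − 14 = -12 (mod 9).
    Reduce coefficients mod 9: 1·t ≡ 6 (mod 9).
    So t ≡ 6 (mod 9).
    Then x = 14 + 19·6 = 128, valid modulo lcm(19, 9) = 171: x ≡ 128 (mod 171).
  Combine with x ≡ 12 (mod 13); new modulus lcm = 2223.
    Write x = 128 + 171·t and substitute into x ≡ 12 (mod 13): 171·t ≡ 12 − 128 = -116 (mod 13).
    Reduce coefficients mod 13: 2·t ≡ 1 (mod 13).
    The inverse of 2 mod 13 is 7 (since 2·7 = 14 = 1·13 + 1), so t ≡ 7·1 = 7 ≡ 7 (mod 13).
    Then x = 128 + 171·7 = 1325, valid modulo lcm(171, 13) = 2223: x ≡ 1325 (mod 2223).
  Combine with x ≡ 8 (mod 11); new modulus lcm = 24453.
    Write x = 1325 + 2223·t and substitute into x ≡ 8 (mod 11): 2223·t ≡ 8 − 1325 = -1317 (mod 11).
    Reduce coefficients mod 11: 1·t ≡ 3 (mod 11).
    So t ≡ 3 (mod 11).
    Then x = 1325 + 2223·3 = 7994, valid modulo lcm(2223, 11) = 24453: x ≡ 7994 (mod 24453).
Verify against each original: 7994 mod 19 = 14, 7994 mod 9 = 2, 7994 mod 13 = 12, 7994 mod 11 = 8.

x ≡ 7994 (mod 24453).


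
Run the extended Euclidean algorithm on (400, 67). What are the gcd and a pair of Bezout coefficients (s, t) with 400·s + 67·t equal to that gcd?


Euclidean algorithm on (400, 67) — divide until remainder is 0:
  400 = 5 · 67 + 65
  67 = 1 · 65 + 2
  65 = 32 · 2 + 1
  2 = 2 · 1 + 0
gcd(400, 67) = 1.
Track Bezout coefficients alongside the remainders: start with r₀ = 400 = a·1 + b·0 (s = 1, t = 0) and r₁ = 67 = a·0 + b·1 (s = 0, t = 1); each new remainder r_{k+1} = r_{k-1} − q_k·r_k inherits s_{k+1} = s_{k-1} − q_k·s_k, t_{k+1} = t_{k-1} − q_k·t_k, so r_k = a·s_k + b·t_k at every step:
  q = 5: r = 65, s = 1 − 5·0 = 1, t = 0 − 5·1 = -5  (check: 400·1 + 67·(-5) = 65)
  q = 1: r = 2, s = 0 − 1·1 = -1, t = 1 − 1·(-5) = 6  (check: 400·(-1) + 67·6 = 2)
  q = 32: r = 1, s = 1 − 32·(-1) = 33, t = -5 − 32·6 = -197  (check: 400·33 + 67·(-197) = 1)
The row with r = 1 (the gcd) gives the Bezout coefficients s = 33, t = -197.
Result: 400 · (33) + 67 · (-197) = 1.

gcd(400, 67) = 1; s = 33, t = -197 (check: 400·33 + 67·(-197) = 1).


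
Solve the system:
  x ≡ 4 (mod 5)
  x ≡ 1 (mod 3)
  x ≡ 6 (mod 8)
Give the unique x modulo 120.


Moduli 5, 3, 8 are pairwise coprime; by CRT there is a unique solution modulo M = 5 · 3 · 8 = 120.
Solve pairwise, accumulating the modulus:
  Start with x ≡ 4 (mod 5).
  Combine with x ≡ 1 (mod 3): since gcd(5, 3) = 1, we get a unique residue mod 15.
    Write x = 4 + 5·t and substitute into x ≡ 1 (mod 3): 5·t ≡ 1 − 4 = -3 (mod 3).
    Reduce coefficients mod 3: 2·t ≡ 0 (mod 3).
    The inverse of 2 mod 3 is 2 (since 2·2 = 4 = 1·3 + 1), so t ≡ 2·0 = 0 ≡ 0 (mod 3).
    Then x = 4 + 5·0 = 4, valid modulo lcm(5, 3) = 15: x ≡ 4 (mod 15).
  Combine with x ≡ 6 (mod 8): since gcd(15, 8) = 1, we get a unique residue mod 120.
    Write x = 4 + 15·t and substitute into x ≡ 6 (mod 8): 15·t ≡ 6 − 4 = 2 (mod 8).
    Reduce coefficients mod 8: 7·t ≡ 2 (mod 8).
    The inverse of 7 mod 8 is 7 (since 7·7 = 49 = 6·8 + 1), so t ≡ 7·2 = 14 ≡ 6 (mod 8).
    Then x = 4 + 15·6 = 94, valid modulo lcm(15, 8) = 120: x ≡ 94 (mod 120).
Verify: 94 mod 5 = 4 ✓, 94 mod 3 = 1 ✓, 94 mod 8 = 6 ✓.

x ≡ 94 (mod 120).


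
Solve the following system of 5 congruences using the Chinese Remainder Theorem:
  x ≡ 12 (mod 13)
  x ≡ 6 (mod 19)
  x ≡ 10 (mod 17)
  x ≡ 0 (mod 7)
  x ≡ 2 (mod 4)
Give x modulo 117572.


Product of moduli M = 13 · 19 · 17 · 7 · 4 = 117572.
Merge one congruence at a time:
  Start: x ≡ 12 (mod 13).
  Combine with x ≡ 6 (mod 19); new modulus lcm = 247.
    Write x = 12 + 13·t and substitute into x ≡ 6 (mod 19): 13·t ≡ 6 − 12 = -6 (mod 19).
    Reduce coefficients mod 19: 13·t ≡ 13 (mod 19).
    The inverse of 13 mod 19 is 3 (since 13·3 = 39 = 2·19 + 1), so t ≡ 3·13 = 39 ≡ 1 (mod 19).
    Then x = 12 + 13·1 = 25, valid modulo lcm(13, 19) = 247: x ≡ 25 (mod 247).
  Combine with x ≡ 10 (mod 17); new modulus lcm = 4199.
    Write x = 25 + 247·t and substitute into x ≡ 10 (mod 17): 247·t ≡ 10 − 25 = -15 (mod 17).
    Reduce coefficients mod 17: 9·t ≡ 2 (mod 17).
    The inverse of 9 mod 17 is 2 (since 9·2 = 18 = 1·17 + 1), so t ≡ 2·2 = 4 ≡ 4 (mod 17).
    Then x = 25 + 247·4 = 1013, valid modulo lcm(247, 17) = 4199: x ≡ 1013 (mod 4199).
  Combine with x ≡ 0 (mod 7); new modulus lcm = 29393.
    Write x = 1013 + 4199·t and substitute into x ≡ 0 (mod 7): 4199·t ≡ 0 − 1013 = -1013 (mod 7).
    Reduce coefficients mod 7: 6·t ≡ 2 (mod 7).
    The inverse of 6 mod 7 is 6 (since 6·6 = 36 = 5·7 + 1), so t ≡ 6·2 = 12 ≡ 5 (mod 7).
    Then x = 1013 + 4199·5 = 22008, valid modulo lcm(4199, 7) = 29393: x ≡ 22008 (mod 29393).
  Combine with x ≡ 2 (mod 4); new modulus lcm = 117572.
    Write x = 22008 + 29393·t and substitute into x ≡ 2 (mod 4): 29393·t ≡ 2 − 22008 = -22006 (mod 4).
    Reduce coefficients mod 4: 1·t ≡ 2 (mod 4).
    So t ≡ 2 (mod 4).
    Then x = 22008 + 29393·2 = 80794, valid modulo lcm(29393, 4) = 117572: x ≡ 80794 (mod 117572).
Verify against each original: 80794 mod 13 = 12, 80794 mod 19 = 6, 80794 mod 17 = 10, 80794 mod 7 = 0, 80794 mod 4 = 2.

x ≡ 80794 (mod 117572).


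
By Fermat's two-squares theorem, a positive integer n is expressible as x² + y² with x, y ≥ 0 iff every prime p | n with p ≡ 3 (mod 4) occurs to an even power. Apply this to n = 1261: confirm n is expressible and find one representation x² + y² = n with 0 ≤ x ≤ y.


Step 1: Factor n = 1261 = 13 · 97.
Step 2: Check the mod-4 condition on each prime factor: 13 ≡ 1 (mod 4), exponent 1; 97 ≡ 1 (mod 4), exponent 1.
All primes ≡ 3 (mod 4) appear to even exponent (or don't appear), so by the two-squares theorem n IS expressible as a sum of two squares.
Step 3: Build a representation. Here n = 13 · 97 is a product of primes ≡ 1 (mod 4). Each prime p ≡ 1 (mod 4) is itself a sum of two squares; find a² by testing p − a² for a perfect square:
  13: 13 − 1² = 12, 13 − 2² = 9 = 3² ⇒ 13 = 2² + 3².
  97: 97 − 1² = 96, 97 − 2² = 93, 97 − 3² = 88, 97 − 4² = 81 = 9² ⇒ 97 = 4² + 9².
  Combine using the Brahmagupta–Fibonacci identity (a² + b²)(c² + d²) = (ac − bd)² + (ad + bc)² = (ac + bd)² + (ad − bc)²:
  13 · 97 = 1261: from (2² + 3²)(4² + 9²), take (2·4 − 3·9, 2·9 + 3·4) = (8 − 27, 18 + 12) = (-19, 30); dropping signs (only squares matter) gives (19, 30); check 19² + 30² = 361 + 900 = 1261 ✓.
Step 4: Order so x ≤ y and verify: 19² + 30² = 361 + 900 = 1261 = n. ✓

n = 1261 = 19² + 30² (one valid representation with x ≤ y).


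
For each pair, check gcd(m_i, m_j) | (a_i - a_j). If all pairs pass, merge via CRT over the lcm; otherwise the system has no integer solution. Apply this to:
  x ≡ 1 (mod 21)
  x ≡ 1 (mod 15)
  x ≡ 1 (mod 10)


Moduli 21, 15, 10 are not pairwise coprime, so CRT works modulo lcm(m_i) when all pairwise compatibility conditions hold.
Pairwise compatibility: gcd(m_i, m_j) must divide a_i - a_j for every pair.
Merge one congruence at a time:
  Start: x ≡ 1 (mod 21).
  Combine with x ≡ 1 (mod 15): gcd(21, 15) = 3; 1 - 1 = 0, which IS divisible by 3, so compatible.
    Write x = 1 + 21·t and substitute into x ≡ 1 (mod 15): 21·t ≡ 1 − 1 = 0 (mod 15).
    Divide the congruence (and modulus) by g = 3: 7·t ≡ 0 (mod 5).
    Reduce coefficients mod 5: 2·t ≡ 0 (mod 5).
    The inverse of 2 mod 5 is 3 (since 2·3 = 6 = 1·5 + 1), so t ≡ 3·0 = 0 ≡ 0 (mod 5).
    Then x = 1 + 21·0 = 1, valid modulo lcm(21, 15) = 105: x ≡ 1 (mod 105).
  Combine with x ≡ 1 (mod 10): gcd(105, 10) = 5; 1 - 1 = 0, which IS divisible by 5, so compatible.
    Write x = 1 + 105·t and substitute into x ≡ 1 (mod 10): 105·t ≡ 1 − 1 = 0 (mod 10).
    Divide the congruence (and modulus) by g = 5: 21·t ≡ 0 (mod 2).
    Reduce coefficients mod 2: 1·t ≡ 0 (mod 2).
    So t ≡ 0 (mod 2).
    Then x = 1 + 105·0 = 1, valid modulo lcm(105, 10) = 210: x ≡ 1 (mod 210).
Verify: 1 mod 21 = 1, 1 mod 15 = 1, 1 mod 10 = 1.

x ≡ 1 (mod 210).


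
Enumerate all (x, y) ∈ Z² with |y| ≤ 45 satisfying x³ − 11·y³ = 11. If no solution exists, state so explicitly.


The equation is x³ - 11y³ = 11. For fixed y, x³ = 11·y³ + 11, so a solution requires the RHS to be a perfect cube.
Strategy: iterate y from -45 to 45, compute RHS = 11·y³ + 11, and check whether it is a (positive or negative) perfect cube.
Check small values of y:
  y = 0: RHS = 11 is not a perfect cube.
  y = 1: RHS = 22 is not a perfect cube.
  y = -1: RHS = 0 = (0)³ ⇒ x = 0 works.
  y = 2: RHS = 99 is not a perfect cube.
  y = -2: RHS = -77 is not a perfect cube.
  y = 3: RHS = 308 is not a perfect cube.
  y = -3: RHS = -286 is not a perfect cube.
Continuing the search up to |y| = 45 finds no further solutions beyond those listed.
Collected solutions: (0, -1).

Solutions (with |y| ≤ 45): (0, -1).


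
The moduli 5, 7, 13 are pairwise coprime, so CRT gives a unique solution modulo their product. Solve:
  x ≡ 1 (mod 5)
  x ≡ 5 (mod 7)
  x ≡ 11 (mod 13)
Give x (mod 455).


Moduli 5, 7, 13 are pairwise coprime; by CRT there is a unique solution modulo M = 5 · 7 · 13 = 455.
Solve pairwise, accumulating the modulus:
  Start with x ≡ 1 (mod 5).
  Combine with x ≡ 5 (mod 7): since gcd(5, 7) = 1, we get a unique residue mod 35.
    Write x = 1 + 5·t and substitute into x ≡ 5 (mod 7): 5·t ≡ 5 − 1 = 4 (mod 7).
    The inverse of 5 mod 7 is 3 (since 5·3 = 15 = 2·7 + 1), so t ≡ 3·4 = 12 ≡ 5 (mod 7).
    Then x = 1 + 5·5 = 26, valid modulo lcm(5, 7) = 35: x ≡ 26 (mod 35).
  Combine with x ≡ 11 (mod 13): since gcd(35, 13) = 1, we get a unique residue mod 455.
    Write x = 26 + 35·t and substitute into x ≡ 11 (mod 13): 35·t ≡ 11 − 26 = -15 (mod 13).
    Reduce coefficients mod 13: 9·t ≡ 11 (mod 13).
    The inverse of 9 mod 13 is 3 (since 9·3 = 27 = 2·13 + 1), so t ≡ 3·11 = 33 ≡ 7 (mod 13).
    Then x = 26 + 35·7 = 271, valid modulo lcm(35, 13) = 455: x ≡ 271 (mod 455).
Verify: 271 mod 5 = 1 ✓, 271 mod 7 = 5 ✓, 271 mod 13 = 11 ✓.

x ≡ 271 (mod 455).


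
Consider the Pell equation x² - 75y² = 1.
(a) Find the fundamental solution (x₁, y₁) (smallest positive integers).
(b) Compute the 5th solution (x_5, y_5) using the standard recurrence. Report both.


Step 1: Find the fundamental solution (x₁, y₁) of x² - 75y² = 1.
  Expand √75 as a continued fraction. a₀ = ⌊√75⌋ = 8; iterate m_{k+1} = d_k·a_k − m_k, d_{k+1} = (75 − m_{k+1}²)/d_k, a_{k+1} = ⌊(a₀ + m_{k+1})/d_{k+1}⌋ (starting m₀ = 0, d₀ = 1), with convergents p_k = a_k·p_{k-1} + p_{k-2}, q_k = a_k·q_{k-1} + q_{k-2} (p₋₁ = 1, q₋₁ = 0):
  k = 0: a₀ = 8; p₀/q₀ = 8/1; p₀² − 75·q₀² = 64 − 75 = -11.
  k = 1: m = 8, d = 11, a = ⌊(8 + 8)/11⌋ = 1; p/q = (1·8 + 1)/(1·1 + 0) = 9/1; p² − 75·q² = 81 − 75 = 6.
  k = 2: m = 3, d = 6, a = ⌊(8 + 3)/6⌋ = 1; p/q = (1·9 + 8)/(1·1 + 1) = 17/2; p² − 75·q² = 289 − 300 = -11.
  k = 3: m = 3, d = 11, a = ⌊(8 + 3)/11⌋ = 1; p/q = (1·17 + 9)/(1·2 + 1) = 26/3; p² − 75·q² = 676 − 675 = 1.
  The first convergent with p² − 75·q² = 1 gives the fundamental solution (x₁, y₁) = (26, 3).
Step 2: Apply the recurrence (x_{n+1}, y_{n+1}) = (x₁x_n + 75y₁y_n, x₁y_n + y₁x_n) repeatedly.
  From (x_1, y_1) = (26, 3): x_2 = 26·26 + 75·3·3 = 1351; y_2 = 26·3 + 3·26 = 156.
  From (x_2, y_2) = (1351, 156): x_3 = 26·1351 + 75·3·156 = 70226; y_3 = 26·156 + 3·1351 = 8109.
  From (x_3, y_3) = (70226, 8109): x_4 = 26·70226 + 75·3·8109 = 3650401; y_4 = 26·8109 + 3·70226 = 421512.
  From (x_4, y_4) = (3650401, 421512): x_5 = 26·3650401 + 75·3·421512 = 189750626; y_5 = 26·421512 + 3·3650401 = 21910515.
Step 3: Verify x_5² - 75·y_5² = 36005300067391876 - 36005300067391875 = 1 (should be 1). ✓

(x_1, y_1) = (26, 3); (x_5, y_5) = (189750626, 21910515).


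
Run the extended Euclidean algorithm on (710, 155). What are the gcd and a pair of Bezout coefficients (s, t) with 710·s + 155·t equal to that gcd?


Euclidean algorithm on (710, 155) — divide until remainder is 0:
  710 = 4 · 155 + 90
  155 = 1 · 90 + 65
  90 = 1 · 65 + 25
  65 = 2 · 25 + 15
  25 = 1 · 15 + 10
  15 = 1 · 10 + 5
  10 = 2 · 5 + 0
gcd(710, 155) = 5.
Track Bezout coefficients alongside the remainders: start with r₀ = 710 = a·1 + b·0 (s = 1, t = 0) and r₁ = 155 = a·0 + b·1 (s = 0, t = 1); each new remainder r_{k+1} = r_{k-1} − q_k·r_k inherits s_{k+1} = s_{k-1} − q_k·s_k, t_{k+1} = t_{k-1} − q_k·t_k, so r_k = a·s_k + b·t_k at every step:
  q = 4: r = 90, s = 1 − 4·0 = 1, t = 0 − 4·1 = -4  (check: 710·1 + 155·(-4) = 90)
  q = 1: r = 65, s = 0 − 1·1 = -1, t = 1 − 1·(-4) = 5  (check: 710·(-1) + 155·5 = 65)
  q = 1: r = 25, s = 1 − 1·(-1) = 2, t = -4 − 1·5 = -9  (check: 710·2 + 155·(-9) = 25)
  q = 2: r = 15, s = -1 − 2·2 = -5, t = 5 − 2·(-9) = 23  (check: 710·(-5) + 155·23 = 15)
  q = 1: r = 10, s = 2 − 1·(-5) = 7, t = -9 − 1·23 = -32  (check: 710·7 + 155·(-32) = 10)
  q = 1: r = 5, s = -5 − 1·7 = -12, t = 23 − 1·(-32) = 55  (check: 710·(-12) + 155·55 = 5)
The row with r = 5 (the gcd) gives the Bezout coefficients s = -12, t = 55.
Result: 710 · (-12) + 155 · (55) = 5.

gcd(710, 155) = 5; s = -12, t = 55 (check: 710·(-12) + 155·55 = 5).


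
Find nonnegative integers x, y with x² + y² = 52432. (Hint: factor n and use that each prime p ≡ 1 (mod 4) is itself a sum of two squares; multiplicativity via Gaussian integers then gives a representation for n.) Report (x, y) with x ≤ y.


Step 1: Factor n = 52432 = 2^4 · 29 · 113.
Step 2: Check the mod-4 condition on each prime factor: 2 = 2 (special); 29 ≡ 1 (mod 4), exponent 1; 113 ≡ 1 (mod 4), exponent 1.
All primes ≡ 3 (mod 4) appear to even exponent (or don't appear), so by the two-squares theorem n IS expressible as a sum of two squares.
Step 3: Build a representation. Group n = k² · m with k = 4 and m = 29 · 113 = 3277 (a product of primes ≡ 1 (mod 4)); a representation of m scales to one of n via (k·x)² + (k·y)² = k²(x² + y²). Each prime p ≡ 1 (mod 4) is itself a sum of two squares; find a² by testing p − a² for a perfect square:
  29: 29 − 1² = 28, 29 − 2² = 25 = 5² ⇒ 29 = 2² + 5².
  113: 113 − 1² = 112, 113 − 2² = 109, 113 − 3² = 104, 113 − 4² = 97, 113 − 5² = 88, 113 − 6² = 77, 113 − 7² = 64 = 8² ⇒ 113 = 7² + 8².
  Combine using the Brahmagupta–Fibonacci identity (a² + b²)(c² + d²) = (ac − bd)² + (ad + bc)² = (ac + bd)² + (ad − bc)²:
  29 · 113 = 3277: from (2² + 5²)(7² + 8²), take (2·7 − 5·8, 2·8 + 5·7) = (14 − 40, 16 + 35) = (-26, 51); dropping signs (only squares matter) gives (26, 51); check 26² + 51² = 676 + 2601 = 3277 ✓.
  Scale by k = 4: (4·26, 4·51) = (104, 204).
Step 4: Order so x ≤ y and verify: 104² + 204² = 10816 + 41616 = 52432 = n. ✓

n = 52432 = 104² + 204² (one valid representation with x ≤ y).


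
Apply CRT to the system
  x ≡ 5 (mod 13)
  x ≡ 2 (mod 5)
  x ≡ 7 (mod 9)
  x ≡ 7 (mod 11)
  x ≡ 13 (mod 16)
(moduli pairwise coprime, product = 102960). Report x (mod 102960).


Product of moduli M = 13 · 5 · 9 · 11 · 16 = 102960.
Merge one congruence at a time:
  Start: x ≡ 5 (mod 13).
  Combine with x ≡ 2 (mod 5); new modulus lcm = 65.
    Write x = 5 + 13·t and substitute into x ≡ 2 (mod 5): 13·t ≡ 2 − 5 = -3 (mod 5).
    Reduce coefficients mod 5: 3·t ≡ 2 (mod 5).
    The inverse of 3 mod 5 is 2 (since 3·2 = 6 = 1·5 + 1), so t ≡ 2·2 = 4 ≡ 4 (mod 5).
    Then x = 5 + 13·4 = 57, valid modulo lcm(13, 5) = 65: x ≡ 57 (mod 65).
  Combine with x ≡ 7 (mod 9); new modulus lcm = 585.
    Write x = 57 + 65·t and substitute into x ≡ 7 (mod 9): 65·t ≡ 7 − 57 = -50 (mod 9).
    Reduce coefficients mod 9: 2·t ≡ 4 (mod 9).
    The inverse of 2 mod 9 is 5 (since 2·5 = 10 = 1·9 + 1), so t ≡ 5·4 = 20 ≡ 2 (mod 9).
    Then x = 57 + 65·2 = 187, valid modulo lcm(65, 9) = 585: x ≡ 187 (mod 585).
  Combine with x ≡ 7 (mod 11); new modulus lcm = 6435.
    Write x = 187 + 585·t and substitute into x ≡ 7 (mod 11): 585·t ≡ 7 − 187 = -180 (mod 11).
    Reduce coefficients mod 11: 2·t ≡ 7 (mod 11).
    The inverse of 2 mod 11 is 6 (since 2·6 = 12 = 1·11 + 1), so t ≡ 6·7 = 42 ≡ 9 (mod 11).
    Then x = 187 + 585·9 = 5452, valid modulo lcm(585, 11) = 6435: x ≡ 5452 (mod 6435).
  Combine with x ≡ 13 (mod 16); new modulus lcm = 102960.
    Write x = 5452 + 6435·t and substitute into x ≡ 13 (mod 16): 6435·t ≡ 13 − 5452 = -5439 (mod 16).
    Reduce coefficients mod 16: 3·t ≡ 1 (mod 16).
    The inverse of 3 mod 16 is 11 (since 3·11 = 33 = 2·16 + 1), so t ≡ 11·1 = 11 ≡ 11 (mod 16).
    Then x = 5452 + 6435·11 = 76237, valid modulo lcm(6435, 16) = 102960: x ≡ 76237 (mod 102960).
Verify against each original: 76237 mod 13 = 5, 76237 mod 5 = 2, 76237 mod 9 = 7, 76237 mod 11 = 7, 76237 mod 16 = 13.

x ≡ 76237 (mod 102960).


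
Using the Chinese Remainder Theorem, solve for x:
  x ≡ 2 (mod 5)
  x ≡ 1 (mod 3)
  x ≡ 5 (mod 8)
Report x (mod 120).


Moduli 5, 3, 8 are pairwise coprime; by CRT there is a unique solution modulo M = 5 · 3 · 8 = 120.
Solve pairwise, accumulating the modulus:
  Start with x ≡ 2 (mod 5).
  Combine with x ≡ 1 (mod 3): since gcd(5, 3) = 1, we get a unique residue mod 15.
    Write x = 2 + 5·t and substitute into x ≡ 1 (mod 3): 5·t ≡ 1 − 2 = -1 (mod 3).
    Reduce coefficients mod 3: 2·t ≡ 2 (mod 3).
    The inverse of 2 mod 3 is 2 (since 2·2 = 4 = 1·3 + 1), so t ≡ 2·2 = 4 ≡ 1 (mod 3).
    Then x = 2 + 5·1 = 7, valid modulo lcm(5, 3) = 15: x ≡ 7 (mod 15).
  Combine with x ≡ 5 (mod 8): since gcd(15, 8) = 1, we get a unique residue mod 120.
    Write x = 7 + 15·t and substitute into x ≡ 5 (mod 8): 15·t ≡ 5 − 7 = -2 (mod 8).
    Reduce coefficients mod 8: 7·t ≡ 6 (mod 8).
    The inverse of 7 mod 8 is 7 (since 7·7 = 49 = 6·8 + 1), so t ≡ 7·6 = 42 ≡ 2 (mod 8).
    Then x = 7 + 15·2 = 37, valid modulo lcm(15, 8) = 120: x ≡ 37 (mod 120).
Verify: 37 mod 5 = 2 ✓, 37 mod 3 = 1 ✓, 37 mod 8 = 5 ✓.

x ≡ 37 (mod 120).


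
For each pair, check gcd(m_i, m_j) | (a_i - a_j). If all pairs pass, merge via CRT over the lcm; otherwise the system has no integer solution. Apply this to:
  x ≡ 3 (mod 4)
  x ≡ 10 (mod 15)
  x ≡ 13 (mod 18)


Moduli 4, 15, 18 are not pairwise coprime, so CRT works modulo lcm(m_i) when all pairwise compatibility conditions hold.
Pairwise compatibility: gcd(m_i, m_j) must divide a_i - a_j for every pair.
Merge one congruence at a time:
  Start: x ≡ 3 (mod 4).
  Combine with x ≡ 10 (mod 15): gcd(4, 15) = 1; 10 - 3 = 7, which IS divisible by 1, so compatible.
    Write x = 3 + 4·t and substitute into x ≡ 10 (mod 15): 4·t ≡ 10 − 3 = 7 (mod 15).
    The inverse of 4 mod 15 is 4 (since 4·4 = 16 = 1·15 + 1), so t ≡ 4·7 = 28 ≡ 13 (mod 15).
    Then x = 3 + 4·13 = 55, valid modulo lcm(4, 15) = 60: x ≡ 55 (mod 60).
  Combine with x ≡ 13 (mod 18): gcd(60, 18) = 6; 13 - 55 = -42, which IS divisible by 6, so compatible.
    Write x = 55 + 60·t and substitute into x ≡ 13 (mod 18): 60·t ≡ 13 − 55 = -42 (mod 18).
    Divide the congruence (and modulus) by g = 6: 10·t ≡ -7 (mod 3).
    Reduce coefficients mod 3: 1·t ≡ 2 (mod 3).
    So t ≡ 2 (mod 3).
    Then x = 55 + 60·2 = 175, valid modulo lcm(60, 18) = 180: x ≡ 175 (mod 180).
Verify: 175 mod 4 = 3, 175 mod 15 = 10, 175 mod 18 = 13.

x ≡ 175 (mod 180).


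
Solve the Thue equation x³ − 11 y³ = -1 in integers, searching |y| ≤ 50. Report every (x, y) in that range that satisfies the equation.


The equation is x³ - 11y³ = -1. For fixed y, x³ = 11·y³ − 1, so a solution requires the RHS to be a perfect cube.
Strategy: iterate y from -50 to 50, compute RHS = 11·y³ − 1, and check whether it is a (positive or negative) perfect cube.
Check small values of y:
  y = 0: RHS = -1 = (-1)³ ⇒ x = -1 works.
  y = 1: RHS = 10 is not a perfect cube.
  y = -1: RHS = -12 is not a perfect cube.
  y = 2: RHS = 87 is not a perfect cube.
  y = -2: RHS = -89 is not a perfect cube.
  y = 3: RHS = 296 is not a perfect cube.
  y = -3: RHS = -298 is not a perfect cube.
Continuing the search up to |y| = 50 finds no further solutions beyond those listed.
Collected solutions: (-1, 0).

Solutions (with |y| ≤ 50): (-1, 0).


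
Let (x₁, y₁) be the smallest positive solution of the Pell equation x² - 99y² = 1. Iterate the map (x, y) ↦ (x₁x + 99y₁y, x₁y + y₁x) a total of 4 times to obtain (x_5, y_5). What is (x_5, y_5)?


Step 1: Find the fundamental solution (x₁, y₁) of x² - 99y² = 1.
  Expand √99 as a continued fraction. a₀ = ⌊√99⌋ = 9; iterate m_{k+1} = d_k·a_k − m_k, d_{k+1} = (99 − m_{k+1}²)/d_k, a_{k+1} = ⌊(a₀ + m_{k+1})/d_{k+1}⌋ (starting m₀ = 0, d₀ = 1), with convergents p_k = a_k·p_{k-1} + p_{k-2}, q_k = a_k·q_{k-1} + q_{k-2} (p₋₁ = 1, q₋₁ = 0):
  k = 0: a₀ = 9; p₀/q₀ = 9/1; p₀² − 99·q₀² = 81 − 99 = -18.
  k = 1: m = 9, d = 18, a = ⌊(9 + 9)/18⌋ = 1; p/q = (1·9 + 1)/(1·1 + 0) = 10/1; p² − 99·q² = 100 − 99 = 1.
  The first convergent with p² − 99·q² = 1 gives the fundamental solution (x₁, y₁) = (10, 1).
Step 2: Apply the recurrence (x_{n+1}, y_{n+1}) = (x₁x_n + 99y₁y_n, x₁y_n + y₁x_n) repeatedly.
  From (x_1, y_1) = (10, 1): x_2 = 10·10 + 99·1·1 = 199; y_2 = 10·1 + 1·10 = 20.
  From (x_2, y_2) = (199, 20): x_3 = 10·199 + 99·1·20 = 3970; y_3 = 10·20 + 1·199 = 399.
  From (x_3, y_3) = (3970, 399): x_4 = 10·3970 + 99·1·399 = 79201; y_4 = 10·399 + 1·3970 = 7960.
  From (x_4, y_4) = (79201, 7960): x_5 = 10·79201 + 99·1·7960 = 1580050; y_5 = 10·7960 + 1·79201 = 158801.
Step 3: Verify x_5² - 99·y_5² = 2496558002500 - 2496558002499 = 1 (should be 1). ✓

(x_1, y_1) = (10, 1); (x_5, y_5) = (1580050, 158801).


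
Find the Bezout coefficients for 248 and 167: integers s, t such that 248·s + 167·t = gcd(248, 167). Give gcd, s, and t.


Euclidean algorithm on (248, 167) — divide until remainder is 0:
  248 = 1 · 167 + 81
  167 = 2 · 81 + 5
  81 = 16 · 5 + 1
  5 = 5 · 1 + 0
gcd(248, 167) = 1.
Track Bezout coefficients alongside the remainders: start with r₀ = 248 = a·1 + b·0 (s = 1, t = 0) and r₁ = 167 = a·0 + b·1 (s = 0, t = 1); each new remainder r_{k+1} = r_{k-1} − q_k·r_k inherits s_{k+1} = s_{k-1} − q_k·s_k, t_{k+1} = t_{k-1} − q_k·t_k, so r_k = a·s_k + b·t_k at every step:
  q = 1: r = 81, s = 1 − 1·0 = 1, t = 0 − 1·1 = -1  (check: 248·1 + 167·(-1) = 81)
  q = 2: r = 5, s = 0 − 2·1 = -2, t = 1 − 2·(-1) = 3  (check: 248·(-2) + 167·3 = 5)
  q = 16: r = 1, s = 1 − 16·(-2) = 33, t = -1 − 16·3 = -49  (check: 248·33 + 167·(-49) = 1)
The row with r = 1 (the gcd) gives the Bezout coefficients s = 33, t = -49.
Result: 248 · (33) + 167 · (-49) = 1.

gcd(248, 167) = 1; s = 33, t = -49 (check: 248·33 + 167·(-49) = 1).


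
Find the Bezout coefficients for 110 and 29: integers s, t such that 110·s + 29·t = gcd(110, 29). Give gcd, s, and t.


Euclidean algorithm on (110, 29) — divide until remainder is 0:
  110 = 3 · 29 + 23
  29 = 1 · 23 + 6
  23 = 3 · 6 + 5
  6 = 1 · 5 + 1
  5 = 5 · 1 + 0
gcd(110, 29) = 1.
Track Bezout coefficients alongside the remainders: start with r₀ = 110 = a·1 + b·0 (s = 1, t = 0) and r₁ = 29 = a·0 + b·1 (s = 0, t = 1); each new remainder r_{k+1} = r_{k-1} − q_k·r_k inherits s_{k+1} = s_{k-1} − q_k·s_k, t_{k+1} = t_{k-1} − q_k·t_k, so r_k = a·s_k + b·t_k at every step:
  q = 3: r = 23, s = 1 − 3·0 = 1, t = 0 − 3·1 = -3  (check: 110·1 + 29·(-3) = 23)
  q = 1: r = 6, s = 0 − 1·1 = -1, t = 1 − 1·(-3) = 4  (check: 110·(-1) + 29·4 = 6)
  q = 3: r = 5, s = 1 − 3·(-1) = 4, t = -3 − 3·4 = -15  (check: 110·4 + 29·(-15) = 5)
  q = 1: r = 1, s = -1 − 1·4 = -5, t = 4 − 1·(-15) = 19  (check: 110·(-5) + 29·19 = 1)
The row with r = 1 (the gcd) gives the Bezout coefficients s = -5, t = 19.
Result: 110 · (-5) + 29 · (19) = 1.

gcd(110, 29) = 1; s = -5, t = 19 (check: 110·(-5) + 29·19 = 1).


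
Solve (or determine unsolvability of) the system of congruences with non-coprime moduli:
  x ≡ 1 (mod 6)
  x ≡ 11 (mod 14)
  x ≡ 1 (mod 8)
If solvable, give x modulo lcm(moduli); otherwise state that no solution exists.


Moduli 6, 14, 8 are not pairwise coprime, so CRT works modulo lcm(m_i) when all pairwise compatibility conditions hold.
Pairwise compatibility: gcd(m_i, m_j) must divide a_i - a_j for every pair.
Merge one congruence at a time:
  Start: x ≡ 1 (mod 6).
  Combine with x ≡ 11 (mod 14): gcd(6, 14) = 2; 11 - 1 = 10, which IS divisible by 2, so compatible.
    Write x = 1 + 6·t and substitute into x ≡ 11 (mod 14): 6·t ≡ 11 − 1 = 10 (mod 14).
    Divide the congruence (and modulus) by g = 2: 3·t ≡ 5 (mod 7).
    The inverse of 3 mod 7 is 5 (since 3·5 = 15 = 2·7 + 1), so t ≡ 5·5 = 25 ≡ 4 (mod 7).
    Then x = 1 + 6·4 = 25, valid modulo lcm(6, 14) = 42: x ≡ 25 (mod 42).
  Combine with x ≡ 1 (mod 8): gcd(42, 8) = 2; 1 - 25 = -24, which IS divisible by 2, so compatible.
    Write x = 25 + 42·t and substitute into x ≡ 1 (mod 8): 42·t ≡ 1 − 25 = -24 (mod 8).
    Divide the congruence (and modulus) by g = 2: 21·t ≡ -12 (mod 4).
    Reduce coefficients mod 4: 1·t ≡ 0 (mod 4).
    So t ≡ 0 (mod 4).
    Then x = 25 + 42·0 = 25, valid modulo lcm(42, 8) = 168: x ≡ 25 (mod 168).
Verify: 25 mod 6 = 1, 25 mod 14 = 11, 25 mod 8 = 1.

x ≡ 25 (mod 168).


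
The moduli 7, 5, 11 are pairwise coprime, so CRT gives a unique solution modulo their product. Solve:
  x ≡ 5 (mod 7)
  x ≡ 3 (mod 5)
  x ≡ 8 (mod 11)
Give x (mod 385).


Moduli 7, 5, 11 are pairwise coprime; by CRT there is a unique solution modulo M = 7 · 5 · 11 = 385.
Solve pairwise, accumulating the modulus:
  Start with x ≡ 5 (mod 7).
  Combine with x ≡ 3 (mod 5): since gcd(7, 5) = 1, we get a unique residue mod 35.
    Write x = 5 + 7·t and substitute into x ≡ 3 (mod 5): 7·t ≡ 3 − 5 = -2 (mod 5).
    Reduce coefficients mod 5: 2·t ≡ 3 (mod 5).
    The inverse of 2 mod 5 is 3 (since 2·3 = 6 = 1·5 + 1), so t ≡ 3·3 = 9 ≡ 4 (mod 5).
    Then x = 5 + 7·4 = 33, valid modulo lcm(7, 5) = 35: x ≡ 33 (mod 35).
  Combine with x ≡ 8 (mod 11): since gcd(35, 11) = 1, we get a unique residue mod 385.
    Write x = 33 + 35·t and substitute into x ≡ 8 (mod 11): 35·t ≡ 8 − 33 = -25 (mod 11).
    Reduce coefficients mod 11: 2·t ≡ 8 (mod 11).
    The inverse of 2 mod 11 is 6 (since 2·6 = 12 = 1·11 + 1), so t ≡ 6·8 = 48 ≡ 4 (mod 11).
    Then x = 33 + 35·4 = 173, valid modulo lcm(35, 11) = 385: x ≡ 173 (mod 385).
Verify: 173 mod 7 = 5 ✓, 173 mod 5 = 3 ✓, 173 mod 11 = 8 ✓.

x ≡ 173 (mod 385).


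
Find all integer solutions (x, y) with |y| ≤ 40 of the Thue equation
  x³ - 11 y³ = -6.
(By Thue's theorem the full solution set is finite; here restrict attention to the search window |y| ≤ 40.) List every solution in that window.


The equation is x³ - 11y³ = -6. For fixed y, x³ = 11·y³ − 6, so a solution requires the RHS to be a perfect cube.
Strategy: iterate y from -40 to 40, compute RHS = 11·y³ − 6, and check whether it is a (positive or negative) perfect cube.
Check small values of y:
  y = 0: RHS = -6 is not a perfect cube.
  y = 1: RHS = 5 is not a perfect cube.
  y = -1: RHS = -17 is not a perfect cube.
  y = 2: RHS = 82 is not a perfect cube.
  y = -2: RHS = -94 is not a perfect cube.
  y = 3: RHS = 291 is not a perfect cube.
  y = -3: RHS = -303 is not a perfect cube.
Continuing the search up to |y| = 40 finds no solutions either.
No (x, y) in the scanned range satisfies the equation.

No integer solutions with |y| ≤ 40.


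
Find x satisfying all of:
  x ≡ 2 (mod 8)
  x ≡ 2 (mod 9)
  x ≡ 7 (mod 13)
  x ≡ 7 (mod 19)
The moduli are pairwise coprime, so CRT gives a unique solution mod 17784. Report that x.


Product of moduli M = 8 · 9 · 13 · 19 = 17784.
Merge one congruence at a time:
  Start: x ≡ 2 (mod 8).
  Combine with x ≡ 2 (mod 9); new modulus lcm = 72.
    Write x = 2 + 8·t and substitute into x ≡ 2 (mod 9): 8·t ≡ 2 − 2 = 0 (mod 9).
    The inverse of 8 mod 9 is 8 (since 8·8 = 64 = 7·9 + 1), so t ≡ 8·0 = 0 ≡ 0 (mod 9).
    Then x = 2 + 8·0 = 2, valid modulo lcm(8, 9) = 72: x ≡ 2 (mod 72).
  Combine with x ≡ 7 (mod 13); new modulus lcm = 936.
    Write x = 2 + 72·t and substitute into x ≡ 7 (mod 13): 72·t ≡ 7 − 2 = 5 (mod 13).
    Reduce coefficients mod 13: 7·t ≡ 5 (mod 13).
    The inverse of 7 mod 13 is 2 (since 7·2 = 14 = 1·13 + 1), so t ≡ 2·5 = 10 ≡ 10 (mod 13).
    Then x = 2 + 72·10 = 722, valid modulo lcm(72, 13) = 936: x ≡ 722 (mod 936).
  Combine with x ≡ 7 (mod 19); new modulus lcm = 17784.
    Write x = 722 + 936·t and substitute into x ≡ 7 (mod 19): 936·t ≡ 7 − 722 = -715 (mod 19).
    Reduce coefficients mod 19: 5·t ≡ 7 (mod 19).
    The inverse of 5 mod 19 is 4 (since 5·4 = 20 = 1·19 + 1), so t ≡ 4·7 = 28 ≡ 9 (mod 19).
    Then x = 722 + 936·9 = 9146, valid modulo lcm(936, 19) = 17784: x ≡ 9146 (mod 17784).
Verify against each original: 9146 mod 8 = 2, 9146 mod 9 = 2, 9146 mod 13 = 7, 9146 mod 19 = 7.

x ≡ 9146 (mod 17784).


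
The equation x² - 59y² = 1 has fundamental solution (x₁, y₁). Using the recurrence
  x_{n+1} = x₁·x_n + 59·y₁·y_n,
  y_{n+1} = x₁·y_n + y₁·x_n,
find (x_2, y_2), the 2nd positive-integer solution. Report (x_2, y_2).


Step 1: Find the fundamental solution (x₁, y₁) of x² - 59y² = 1.
  Expand √59 as a continued fraction. a₀ = ⌊√59⌋ = 7; iterate m_{k+1} = d_k·a_k − m_k, d_{k+1} = (59 − m_{k+1}²)/d_k, a_{k+1} = ⌊(a₀ + m_{k+1})/d_{k+1}⌋ (starting m₀ = 0, d₀ = 1), with convergents p_k = a_k·p_{k-1} + p_{k-2}, q_k = a_k·q_{k-1} + q_{k-2} (p₋₁ = 1, q₋₁ = 0):
  k = 0: a₀ = 7; p₀/q₀ = 7/1; p₀² − 59·q₀² = 49 − 59 = -10.
  k = 1: m = 7, d = 10, a = ⌊(7 + 7)/10⌋ = 1; p/q = (1·7 + 1)/(1·1 + 0) = 8/1; p² − 59·q² = 64 − 59 = 5.
  k = 2: m = 3, d = 5, a = ⌊(7 + 3)/5⌋ = 2; p/q = (2·8 + 7)/(2·1 + 1) = 23/3; p² − 59·q² = 529 − 531 = -2.
  k = 3: m = 7, d = 2, a = ⌊(7 + 7)/2⌋ = 7; p/q = (7·23 + 8)/(7·3 + 1) = 169/22; p² − 59·q² = 28561 − 28556 = 5.
  k = 4: m = 7, d = 5, a = ⌊(7 + 7)/5⌋ = 2; p/q = (2·169 + 23)/(2·22 + 3) = 361/47; p² − 59·q² = 130321 − 130331 = -10.
  k = 5: m = 3, d = 10, a = ⌊(7 + 3)/10⌋ = 1; p/q = (1·361 + 169)/(1·47 + 22) = 530/69; p² − 59·q² = 280900 − 280899 = 1.
  The first convergent with p² − 59·q² = 1 gives the fundamental solution (x₁, y₁) = (530, 69).
Step 2: Apply the recurrence (x_{n+1}, y_{n+1}) = (x₁x_n + 59y₁y_n, x₁y_n + y₁x_n) repeatedly.
  From (x_1, y_1) = (530, 69): x_2 = 530·530 + 59·69·69 = 561799; y_2 = 530·69 + 69·530 = 73140.
Step 3: Verify x_2² - 59·y_2² = 315618116401 - 315618116400 = 1 (should be 1). ✓

(x_1, y_1) = (530, 69); (x_2, y_2) = (561799, 73140).


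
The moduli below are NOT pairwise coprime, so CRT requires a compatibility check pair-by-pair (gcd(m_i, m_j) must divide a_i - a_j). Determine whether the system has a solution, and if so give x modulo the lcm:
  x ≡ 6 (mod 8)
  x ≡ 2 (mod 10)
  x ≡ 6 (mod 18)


Moduli 8, 10, 18 are not pairwise coprime, so CRT works modulo lcm(m_i) when all pairwise compatibility conditions hold.
Pairwise compatibility: gcd(m_i, m_j) must divide a_i - a_j for every pair.
Merge one congruence at a time:
  Start: x ≡ 6 (mod 8).
  Combine with x ≡ 2 (mod 10): gcd(8, 10) = 2; 2 - 6 = -4, which IS divisible by 2, so compatible.
    Write x = 6 + 8·t and substitute into x ≡ 2 (mod 10): 8·t ≡ 2 − 6 = -4 (mod 10).
    Divide the congruence (and modulus) by g = 2: 4·t ≡ -2 (mod 5).
    Reduce coefficients mod 5: 4·t ≡ 3 (mod 5).
    The inverse of 4 mod 5 is 4 (since 4·4 = 16 = 3·5 + 1), so t ≡ 4·3 = 12 ≡ 2 (mod 5).
    Then x = 6 + 8·2 = 22, valid modulo lcm(8, 10) = 40: x ≡ 22 (mod 40).
  Combine with x ≡ 6 (mod 18): gcd(40, 18) = 2; 6 - 22 = -16, which IS divisible by 2, so compatible.
    Write x = 22 + 40·t and substitute into x ≡ 6 (mod 18): 40·t ≡ 6 − 22 = -16 (mod 18).
    Divide the congruence (and modulus) by g = 2: 20·t ≡ -8 (mod 9).
    Reduce coefficients mod 9: 2·t ≡ 1 (mod 9).
    The inverse of 2 mod 9 is 5 (since 2·5 = 10 = 1·9 + 1), so t ≡ 5·1 = 5 ≡ 5 (mod 9).
    Then x = 22 + 40·5 = 222, valid modulo lcm(40, 18) = 360: x ≡ 222 (mod 360).
Verify: 222 mod 8 = 6, 222 mod 10 = 2, 222 mod 18 = 6.

x ≡ 222 (mod 360).


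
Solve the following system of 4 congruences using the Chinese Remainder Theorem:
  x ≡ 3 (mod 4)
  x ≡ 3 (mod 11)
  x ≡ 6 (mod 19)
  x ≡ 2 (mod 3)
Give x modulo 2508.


Product of moduli M = 4 · 11 · 19 · 3 = 2508.
Merge one congruence at a time:
  Start: x ≡ 3 (mod 4).
  Combine with x ≡ 3 (mod 11); new modulus lcm = 44.
    Write x = 3 + 4·t and substitute into x ≡ 3 (mod 11): 4·t ≡ 3 − 3 = 0 (mod 11).
    The inverse of 4 mod 11 is 3 (since 4·3 = 12 = 1·11 + 1), so t ≡ 3·0 = 0 ≡ 0 (mod 11).
    Then x = 3 + 4·0 = 3, valid modulo lcm(4, 11) = 44: x ≡ 3 (mod 44).
  Combine with x ≡ 6 (mod 19); new modulus lcm = 836.
    Write x = 3 + 44·t and substitute into x ≡ 6 (mod 19): 44·t ≡ 6 − 3 = 3 (mod 19).
    Reduce coefficients mod 19: 6·t ≡ 3 (mod 19).
    The inverse of 6 mod 19 is 16 (since 6·16 = 96 = 5·19 + 1), so t ≡ 16·3 = 48 ≡ 10 (mod 19).
    Then x = 3 + 44·10 = 443, valid modulo lcm(44, 19) = 836: x ≡ 443 (mod 836).
  Combine with x ≡ 2 (mod 3); new modulus lcm = 2508.
    Write x = 443 + 836·t and substitute into x ≡ 2 (mod 3): 836·t ≡ 2 − 443 = -441 (mod 3).
    Reduce coefficients mod 3: 2·t ≡ 0 (mod 3).
    The inverse of 2 mod 3 is 2 (since 2·2 = 4 = 1·3 + 1), so t ≡ 2·0 = 0 ≡ 0 (mod 3).
    Then x = 443 + 836·0 = 443, valid modulo lcm(836, 3) = 2508: x ≡ 443 (mod 2508).
Verify against each original: 443 mod 4 = 3, 443 mod 11 = 3, 443 mod 19 = 6, 443 mod 3 = 2.

x ≡ 443 (mod 2508).
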